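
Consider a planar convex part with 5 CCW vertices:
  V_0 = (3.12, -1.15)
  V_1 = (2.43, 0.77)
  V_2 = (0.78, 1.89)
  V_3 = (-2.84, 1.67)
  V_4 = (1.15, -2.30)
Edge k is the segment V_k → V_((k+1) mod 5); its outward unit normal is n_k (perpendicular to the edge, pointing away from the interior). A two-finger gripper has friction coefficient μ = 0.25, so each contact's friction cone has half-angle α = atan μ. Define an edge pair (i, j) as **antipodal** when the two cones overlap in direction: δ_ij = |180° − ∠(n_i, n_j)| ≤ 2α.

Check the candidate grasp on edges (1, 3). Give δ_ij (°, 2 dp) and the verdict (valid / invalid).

α = atan 0.25 = 14.04°;  2α = 28.07°
edge 1: e_1 = (-1.65, +1.12);  n_1 = (+0.5616, +0.8274)
edge 3: e_3 = (+3.99, -3.97);  n_3 = (-0.7053, -0.7089)
∠(n_1, n_3) = 169.31°
δ = |180° − 169.31°| = 10.69°
10.69° ≤ 2α = 28.07°  →  valid

δ = 10.69°, valid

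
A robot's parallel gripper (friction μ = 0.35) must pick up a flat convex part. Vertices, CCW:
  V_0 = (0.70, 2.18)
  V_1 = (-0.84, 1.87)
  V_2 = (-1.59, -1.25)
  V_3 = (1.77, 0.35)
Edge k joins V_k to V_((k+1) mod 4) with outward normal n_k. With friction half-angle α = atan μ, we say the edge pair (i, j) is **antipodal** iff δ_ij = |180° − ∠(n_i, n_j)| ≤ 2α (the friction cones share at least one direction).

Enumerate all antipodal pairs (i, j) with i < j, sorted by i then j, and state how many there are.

count = 1; pairs: (0,2)

α = atan 0.35 = 19.29°;  2α = 38.58°
n_0 = (-0.1973, +0.9803)
n_1 = (-0.9723, +0.2337)
n_2 = (+0.4299, -0.9029)
n_3 = (+0.8633, +0.5048)
  (0,1): δ = 114.90°  ·
  (0,2): δ = 14.08°  ✓
  (0,3): δ = 108.93°  ·
  (1,2): δ = 51.02°  ·
  (1,3): δ = 43.83°  ·
  (2,3): δ = 85.15°  ·
antipodal pairs: 1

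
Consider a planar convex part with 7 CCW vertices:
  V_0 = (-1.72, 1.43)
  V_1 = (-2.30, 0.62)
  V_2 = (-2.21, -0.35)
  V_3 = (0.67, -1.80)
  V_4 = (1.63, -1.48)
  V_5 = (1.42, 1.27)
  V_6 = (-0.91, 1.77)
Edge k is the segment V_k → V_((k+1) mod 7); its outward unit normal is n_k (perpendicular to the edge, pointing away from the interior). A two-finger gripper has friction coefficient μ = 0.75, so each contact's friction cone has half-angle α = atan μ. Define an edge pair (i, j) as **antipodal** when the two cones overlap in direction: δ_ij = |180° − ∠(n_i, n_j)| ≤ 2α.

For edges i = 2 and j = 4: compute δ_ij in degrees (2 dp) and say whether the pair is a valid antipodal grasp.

α = atan 0.75 = 36.87°;  2α = 73.74°
edge 2: e_2 = (+2.88, -1.45);  n_2 = (-0.4497, -0.8932)
edge 4: e_4 = (-0.21, +2.75);  n_4 = (+0.9971, +0.0761)
∠(n_2, n_4) = 121.09°
δ = |180° − 121.09°| = 58.91°
58.91° ≤ 2α = 73.74°  →  valid

δ = 58.91°, valid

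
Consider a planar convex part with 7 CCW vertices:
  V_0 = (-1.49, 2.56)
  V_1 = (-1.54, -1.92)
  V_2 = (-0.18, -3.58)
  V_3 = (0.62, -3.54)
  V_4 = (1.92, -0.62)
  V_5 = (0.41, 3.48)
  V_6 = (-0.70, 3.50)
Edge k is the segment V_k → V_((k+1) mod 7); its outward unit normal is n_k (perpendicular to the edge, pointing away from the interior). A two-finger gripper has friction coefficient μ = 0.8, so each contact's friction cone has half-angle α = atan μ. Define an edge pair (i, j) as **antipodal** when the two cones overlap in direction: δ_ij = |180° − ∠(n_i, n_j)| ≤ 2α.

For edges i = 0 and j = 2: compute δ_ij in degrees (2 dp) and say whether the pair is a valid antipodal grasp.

α = atan 0.8 = 38.66°;  2α = 77.32°
edge 0: e_0 = (-0.05, -4.48);  n_0 = (-0.9999, +0.0112)
edge 2: e_2 = (+0.80, +0.04);  n_2 = (+0.0499, -0.9988)
∠(n_0, n_2) = 93.50°
δ = |180° − 93.50°| = 86.50°
86.50° > 2α = 77.32°  →  invalid

δ = 86.50°, invalid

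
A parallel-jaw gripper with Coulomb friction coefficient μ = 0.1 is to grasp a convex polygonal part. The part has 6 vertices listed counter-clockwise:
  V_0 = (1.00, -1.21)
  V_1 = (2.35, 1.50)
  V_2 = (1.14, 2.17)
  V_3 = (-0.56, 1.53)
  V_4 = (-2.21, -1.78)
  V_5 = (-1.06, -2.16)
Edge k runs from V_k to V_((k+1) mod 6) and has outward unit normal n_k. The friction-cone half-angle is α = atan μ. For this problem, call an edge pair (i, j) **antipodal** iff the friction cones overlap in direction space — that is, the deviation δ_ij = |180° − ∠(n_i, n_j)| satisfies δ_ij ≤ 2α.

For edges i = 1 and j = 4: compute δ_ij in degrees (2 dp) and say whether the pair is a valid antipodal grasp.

α = atan 0.1 = 5.71°;  2α = 11.42°
edge 1: e_1 = (-1.21, +0.67);  n_1 = (+0.4844, +0.8748)
edge 4: e_4 = (+1.15, -0.38);  n_4 = (-0.3137, -0.9495)
∠(n_1, n_4) = 169.31°
δ = |180° − 169.31°| = 10.69°
10.69° ≤ 2α = 11.42°  →  valid

δ = 10.69°, valid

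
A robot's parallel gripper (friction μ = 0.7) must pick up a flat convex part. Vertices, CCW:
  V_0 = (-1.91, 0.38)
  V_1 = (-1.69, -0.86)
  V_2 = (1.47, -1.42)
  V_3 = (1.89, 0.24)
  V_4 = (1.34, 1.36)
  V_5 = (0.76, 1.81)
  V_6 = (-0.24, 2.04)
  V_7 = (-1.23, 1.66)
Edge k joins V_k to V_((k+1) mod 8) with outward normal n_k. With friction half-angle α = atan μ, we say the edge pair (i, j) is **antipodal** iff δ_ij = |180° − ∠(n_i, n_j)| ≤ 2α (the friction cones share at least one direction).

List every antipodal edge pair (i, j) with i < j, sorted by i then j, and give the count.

count = 11; pairs: (0,2), (0,3), (0,4), (0,5), (1,3), (1,4), (1,5), (1,6), (2,6), (2,7), (3,7)

α = atan 0.7 = 34.99°;  2α = 69.98°
n_0 = (-0.9846, -0.1747)
n_1 = (-0.1745, -0.9847)
n_2 = (+0.9695, -0.2453)
n_3 = (+0.8976, +0.4408)
n_4 = (+0.6130, +0.7901)
n_5 = (+0.2241, +0.9746)
n_6 = (-0.3583, +0.9336)
n_7 = (-0.8831, +0.4692)
  (0,1): δ = 110.11°  ·
  (0,2): δ = 24.26°  ✓
  (0,3): δ = 16.09°  ✓
  (0,4): δ = 42.13°  ✓
  (0,5): δ = 66.99°  ✓
  (0,6): δ = 100.94°  ·
  (0,7): δ = 141.96°  ·
  (1,2): δ = 94.15°  ·
  (1,3): δ = 53.80°  ✓
  (1,4): δ = 27.76°  ✓
  (1,5): δ = 2.90°  ✓
  (1,6): δ = 31.05°  ✓
  (1,7): δ = 72.07°  ·
  (2,3): δ = 139.65°  ·
  (2,4): δ = 113.61°  ·
  (2,5): δ = 88.75°  ·
  (2,6): δ = 54.80°  ✓
  (2,7): δ = 13.78°  ✓
  (3,4): δ = 153.96°  ·
  (3,5): δ = 129.11°  ·
  (3,6): δ = 95.16°  ·
  (3,7): δ = 54.13°  ✓
  (4,5): δ = 155.15°  ·
  (4,6): δ = 121.19°  ·
  (4,7): δ = 80.17°  ·
  (5,6): δ = 146.05°  ·
  (5,7): δ = 105.03°  ·
  (6,7): δ = 138.98°  ·
antipodal pairs: 11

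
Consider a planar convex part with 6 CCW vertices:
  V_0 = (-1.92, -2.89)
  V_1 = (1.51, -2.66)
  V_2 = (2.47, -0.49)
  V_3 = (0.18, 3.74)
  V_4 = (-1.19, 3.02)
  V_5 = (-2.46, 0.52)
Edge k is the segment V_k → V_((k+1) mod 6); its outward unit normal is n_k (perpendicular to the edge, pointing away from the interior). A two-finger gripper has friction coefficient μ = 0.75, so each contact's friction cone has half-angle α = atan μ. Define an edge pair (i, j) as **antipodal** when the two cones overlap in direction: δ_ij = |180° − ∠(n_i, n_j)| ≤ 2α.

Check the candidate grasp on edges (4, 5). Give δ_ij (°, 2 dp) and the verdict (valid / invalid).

α = atan 0.75 = 36.87°;  2α = 73.74°
edge 4: e_4 = (-1.27, -2.50);  n_4 = (-0.8916, +0.4529)
edge 5: e_5 = (+0.54, -3.41);  n_5 = (-0.9877, -0.1564)
∠(n_4, n_5) = 35.93°
δ = |180° − 35.93°| = 144.07°
144.07° > 2α = 73.74°  →  invalid

δ = 144.07°, invalid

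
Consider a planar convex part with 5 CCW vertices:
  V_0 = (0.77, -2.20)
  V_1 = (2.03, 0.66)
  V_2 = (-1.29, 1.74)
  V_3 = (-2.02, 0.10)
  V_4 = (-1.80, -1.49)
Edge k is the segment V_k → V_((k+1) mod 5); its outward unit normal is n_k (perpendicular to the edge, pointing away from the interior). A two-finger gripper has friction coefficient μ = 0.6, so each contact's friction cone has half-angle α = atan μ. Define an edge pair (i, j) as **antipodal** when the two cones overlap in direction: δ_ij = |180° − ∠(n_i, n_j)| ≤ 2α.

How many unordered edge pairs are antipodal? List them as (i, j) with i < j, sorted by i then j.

count = 3; pairs: (0,2), (0,3), (1,4)

α = atan 0.6 = 30.96°;  2α = 61.93°
n_0 = (+0.9151, -0.4032)
n_1 = (+0.3093, +0.9509)
n_2 = (-0.9136, +0.4067)
n_3 = (-0.9906, -0.1371)
n_4 = (-0.2663, -0.9639)
  (0,1): δ = 84.24°  ·
  (0,2): δ = 0.22°  ✓
  (0,3): δ = 31.65°  ✓
  (0,4): δ = 98.33°  ·
  (1,2): δ = 95.98°  ·
  (1,3): δ = 64.10°  ·
  (1,4): δ = 2.58°  ✓
  (2,3): δ = 148.13°  ·
  (2,4): δ = 81.45°  ·
  (3,4): δ = 113.32°  ·
antipodal pairs: 3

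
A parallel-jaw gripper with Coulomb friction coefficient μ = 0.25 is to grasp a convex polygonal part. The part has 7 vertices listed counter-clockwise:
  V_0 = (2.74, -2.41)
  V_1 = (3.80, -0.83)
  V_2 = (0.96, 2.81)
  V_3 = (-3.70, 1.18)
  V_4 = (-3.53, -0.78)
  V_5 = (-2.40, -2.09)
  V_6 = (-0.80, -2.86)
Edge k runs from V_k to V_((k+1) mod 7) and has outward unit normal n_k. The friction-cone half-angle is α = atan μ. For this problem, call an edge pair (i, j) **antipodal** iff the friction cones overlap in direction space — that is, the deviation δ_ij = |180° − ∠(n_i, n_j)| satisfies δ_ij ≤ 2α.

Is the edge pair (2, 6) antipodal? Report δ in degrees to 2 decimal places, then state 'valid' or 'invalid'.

α = atan 0.25 = 14.04°;  2α = 28.07°
edge 2: e_2 = (-4.66, -1.63);  n_2 = (-0.3302, +0.9439)
edge 6: e_6 = (+3.54, +0.45);  n_6 = (+0.1261, -0.9920)
∠(n_2, n_6) = 167.97°
δ = |180° − 167.97°| = 12.03°
12.03° ≤ 2α = 28.07°  →  valid

δ = 12.03°, valid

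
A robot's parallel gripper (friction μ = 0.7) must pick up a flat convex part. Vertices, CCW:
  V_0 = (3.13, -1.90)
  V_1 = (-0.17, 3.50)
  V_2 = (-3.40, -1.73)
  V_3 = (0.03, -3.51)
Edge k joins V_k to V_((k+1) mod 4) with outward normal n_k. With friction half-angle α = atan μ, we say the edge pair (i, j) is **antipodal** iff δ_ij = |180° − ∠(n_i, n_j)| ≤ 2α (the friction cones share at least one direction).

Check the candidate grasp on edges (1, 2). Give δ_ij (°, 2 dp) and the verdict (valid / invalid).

δ = 85.73°, invalid

α = atan 0.7 = 34.99°;  2α = 69.98°
edge 1: e_1 = (-3.23, -5.23);  n_1 = (-0.8508, +0.5255)
edge 2: e_2 = (+3.43, -1.78);  n_2 = (-0.4606, -0.8876)
∠(n_1, n_2) = 94.27°
δ = |180° − 94.27°| = 85.73°
85.73° > 2α = 69.98°  →  invalid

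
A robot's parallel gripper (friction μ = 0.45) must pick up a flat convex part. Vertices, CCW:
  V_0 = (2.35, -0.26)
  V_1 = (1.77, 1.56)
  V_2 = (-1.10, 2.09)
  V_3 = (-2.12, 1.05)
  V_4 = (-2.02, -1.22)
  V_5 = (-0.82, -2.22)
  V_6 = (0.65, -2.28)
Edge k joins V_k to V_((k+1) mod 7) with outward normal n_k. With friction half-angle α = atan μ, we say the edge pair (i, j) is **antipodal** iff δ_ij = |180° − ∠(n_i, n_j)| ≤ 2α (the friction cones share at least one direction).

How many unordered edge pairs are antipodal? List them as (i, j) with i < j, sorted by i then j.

count = 7; pairs: (0,3), (0,4), (1,4), (1,5), (2,5), (2,6), (3,6)

α = atan 0.45 = 24.23°;  2α = 48.46°
n_0 = (+0.9528, +0.3036)
n_1 = (+0.1816, +0.9834)
n_2 = (-0.7139, +0.7002)
n_3 = (-0.9990, -0.0440)
n_4 = (-0.6402, -0.7682)
n_5 = (-0.0408, -0.9992)
n_6 = (+0.7651, -0.6439)
  (0,1): δ = 118.14°  ·
  (0,2): δ = 62.12°  ·
  (0,3): δ = 15.15°  ✓
  (0,4): δ = 32.52°  ✓
  (0,5): δ = 69.99°  ·
  (0,6): δ = 122.24°  ·
  (1,2): δ = 123.98°  ·
  (1,3): δ = 77.01°  ·
  (1,4): δ = 29.34°  ✓
  (1,5): δ = 8.13°  ✓
  (1,6): δ = 60.38°  ·
  (2,3): δ = 133.03°  ·
  (2,4): δ = 85.36°  ·
  (2,5): δ = 47.89°  ✓
  (2,6): δ = 4.36°  ✓
  (3,4): δ = 132.33°  ·
  (3,5): δ = 94.86°  ·
  (3,6): δ = 42.61°  ✓
  (4,5): δ = 142.53°  ·
  (4,6): δ = 90.28°  ·
  (5,6): δ = 127.75°  ·
antipodal pairs: 7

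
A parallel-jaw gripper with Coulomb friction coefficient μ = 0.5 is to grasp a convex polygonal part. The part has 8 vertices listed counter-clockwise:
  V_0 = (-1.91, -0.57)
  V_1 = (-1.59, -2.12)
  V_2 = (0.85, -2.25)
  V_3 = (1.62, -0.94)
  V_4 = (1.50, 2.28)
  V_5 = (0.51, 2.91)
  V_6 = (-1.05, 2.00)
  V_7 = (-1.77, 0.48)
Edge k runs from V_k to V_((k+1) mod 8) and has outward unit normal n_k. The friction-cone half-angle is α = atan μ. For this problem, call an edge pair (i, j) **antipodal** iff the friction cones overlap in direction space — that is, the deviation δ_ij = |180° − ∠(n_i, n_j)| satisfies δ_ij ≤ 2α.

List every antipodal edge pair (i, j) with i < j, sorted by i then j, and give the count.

α = atan 0.5 = 26.57°;  2α = 53.13°
n_0 = (-0.9793, -0.2022)
n_1 = (-0.0532, -0.9986)
n_2 = (+0.8621, -0.5067)
n_3 = (+0.9993, +0.0372)
n_4 = (+0.5369, +0.8437)
n_5 = (-0.5039, +0.8638)
n_6 = (-0.9037, +0.4281)
n_7 = (-0.9912, +0.1322)
  (0,1): δ = 104.71°  ·
  (0,2): δ = 42.11°  ✓
  (0,3): δ = 9.53°  ✓
  (0,4): δ = 45.86°  ✓
  (0,5): δ = 108.59°  ·
  (0,6): δ = 142.99°  ·
  (0,7): δ = 160.74°  ·
  (1,2): δ = 117.40°  ·
  (1,3): δ = 84.82°  ·
  (1,4): δ = 29.42°  ✓
  (1,5): δ = 33.31°  ✓
  (1,6): δ = 67.70°  ·
  (1,7): δ = 85.46°  ·
  (2,3): δ = 147.42°  ·
  (2,4): δ = 92.02°  ·
  (2,5): δ = 29.30°  ✓
  (2,6): δ = 5.10°  ✓
  (2,7): δ = 22.85°  ✓
  (3,4): δ = 124.61°  ·
  (3,5): δ = 61.88°  ·
  (3,6): δ = 27.48°  ✓
  (3,7): δ = 9.73°  ✓
  (4,5): δ = 117.27°  ·
  (4,6): δ = 82.87°  ·
  (4,7): δ = 65.12°  ·
  (5,6): δ = 145.60°  ·
  (5,7): δ = 127.85°  ·
  (6,7): δ = 162.25°  ·
antipodal pairs: 10

count = 10; pairs: (0,2), (0,3), (0,4), (1,4), (1,5), (2,5), (2,6), (2,7), (3,6), (3,7)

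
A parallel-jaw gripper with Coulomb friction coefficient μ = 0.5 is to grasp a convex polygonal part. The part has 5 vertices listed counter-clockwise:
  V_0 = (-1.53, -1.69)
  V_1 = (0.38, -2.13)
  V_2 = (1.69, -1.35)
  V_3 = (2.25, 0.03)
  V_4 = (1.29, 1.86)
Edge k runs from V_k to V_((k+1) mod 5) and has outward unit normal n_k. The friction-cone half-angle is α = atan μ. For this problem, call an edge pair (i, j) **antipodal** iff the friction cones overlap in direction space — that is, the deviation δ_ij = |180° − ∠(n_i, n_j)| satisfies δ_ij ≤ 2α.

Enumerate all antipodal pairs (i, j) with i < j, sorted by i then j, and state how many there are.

α = atan 0.5 = 26.57°;  2α = 53.13°
n_0 = (-0.2245, -0.9745)
n_1 = (+0.5116, -0.8592)
n_2 = (+0.9266, -0.3760)
n_3 = (+0.8855, +0.4645)
n_4 = (-0.7830, +0.6220)
  (0,1): δ = 136.26°  ·
  (0,2): δ = 99.11°  ·
  (0,3): δ = 49.35°  ✓
  (0,4): δ = 64.51°  ·
  (1,2): δ = 142.86°  ·
  (1,3): δ = 93.09°  ·
  (1,4): δ = 20.77°  ✓
  (2,3): δ = 130.23°  ·
  (2,4): δ = 16.38°  ✓
  (3,4): δ = 66.14°  ·
antipodal pairs: 3

count = 3; pairs: (0,3), (1,4), (2,4)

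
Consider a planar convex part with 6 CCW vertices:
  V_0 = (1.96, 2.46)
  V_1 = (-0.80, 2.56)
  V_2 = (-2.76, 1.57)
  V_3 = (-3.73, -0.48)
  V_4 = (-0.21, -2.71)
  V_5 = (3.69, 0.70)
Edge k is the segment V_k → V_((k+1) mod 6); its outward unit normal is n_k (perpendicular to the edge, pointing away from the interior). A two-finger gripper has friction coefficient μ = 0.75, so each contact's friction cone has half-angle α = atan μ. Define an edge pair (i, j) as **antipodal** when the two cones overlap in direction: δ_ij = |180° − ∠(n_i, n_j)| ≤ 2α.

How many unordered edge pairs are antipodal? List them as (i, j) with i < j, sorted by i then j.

count = 7; pairs: (0,3), (0,4), (1,3), (1,4), (2,4), (2,5), (3,5)

α = atan 0.75 = 36.87°;  2α = 73.74°
n_0 = (+0.0362, +0.9993)
n_1 = (-0.4509, +0.8926)
n_2 = (-0.9039, +0.4277)
n_3 = (-0.5352, -0.8447)
n_4 = (+0.6582, -0.7528)
n_5 = (+0.7132, +0.7010)
  (0,1): δ = 151.13°  ·
  (0,2): δ = 113.25°  ·
  (0,3): δ = 30.28°  ✓
  (0,4): δ = 43.24°  ✓
  (0,5): δ = 136.58°  ·
  (1,2): δ = 142.12°  ·
  (1,3): δ = 59.15°  ✓
  (1,4): δ = 14.37°  ✓
  (1,5): δ = 107.71°  ·
  (2,3): δ = 97.03°  ·
  (2,4): δ = 23.51°  ✓
  (2,5): δ = 69.83°  ✓
  (3,4): δ = 106.48°  ·
  (3,5): δ = 13.14°  ✓
  (4,5): δ = 86.66°  ·
antipodal pairs: 7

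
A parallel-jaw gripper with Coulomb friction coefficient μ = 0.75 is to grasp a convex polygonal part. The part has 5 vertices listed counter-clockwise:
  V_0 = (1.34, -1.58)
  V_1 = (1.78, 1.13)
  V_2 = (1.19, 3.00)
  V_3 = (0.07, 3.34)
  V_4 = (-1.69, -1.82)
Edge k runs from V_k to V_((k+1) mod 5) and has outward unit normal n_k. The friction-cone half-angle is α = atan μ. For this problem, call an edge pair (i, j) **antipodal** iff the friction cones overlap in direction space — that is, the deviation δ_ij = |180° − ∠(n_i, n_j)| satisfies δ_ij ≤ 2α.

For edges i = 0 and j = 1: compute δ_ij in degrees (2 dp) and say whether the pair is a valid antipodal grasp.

δ = 153.27°, invalid

α = atan 0.75 = 36.87°;  2α = 73.74°
edge 0: e_0 = (+0.44, +2.71);  n_0 = (+0.9871, -0.1603)
edge 1: e_1 = (-0.59, +1.87);  n_1 = (+0.9537, +0.3009)
∠(n_0, n_1) = 26.73°
δ = |180° − 26.73°| = 153.27°
153.27° > 2α = 73.74°  →  invalid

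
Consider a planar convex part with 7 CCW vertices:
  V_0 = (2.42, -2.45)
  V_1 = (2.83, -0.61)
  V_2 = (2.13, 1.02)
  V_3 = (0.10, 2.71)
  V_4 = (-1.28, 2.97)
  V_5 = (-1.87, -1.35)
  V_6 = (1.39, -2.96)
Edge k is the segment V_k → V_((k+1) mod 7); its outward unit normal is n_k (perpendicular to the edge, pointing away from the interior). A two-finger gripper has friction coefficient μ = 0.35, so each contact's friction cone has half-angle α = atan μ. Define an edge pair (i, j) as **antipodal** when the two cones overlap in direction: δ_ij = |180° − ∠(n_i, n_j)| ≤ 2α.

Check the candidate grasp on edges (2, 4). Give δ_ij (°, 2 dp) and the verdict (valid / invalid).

α = atan 0.35 = 19.29°;  2α = 38.58°
edge 2: e_2 = (-2.03, +1.69);  n_2 = (+0.6398, +0.7685)
edge 4: e_4 = (-0.59, -4.32);  n_4 = (-0.9908, +0.1353)
∠(n_2, n_4) = 122.00°
δ = |180° − 122.00°| = 58.00°
58.00° > 2α = 38.58°  →  invalid

δ = 58.00°, invalid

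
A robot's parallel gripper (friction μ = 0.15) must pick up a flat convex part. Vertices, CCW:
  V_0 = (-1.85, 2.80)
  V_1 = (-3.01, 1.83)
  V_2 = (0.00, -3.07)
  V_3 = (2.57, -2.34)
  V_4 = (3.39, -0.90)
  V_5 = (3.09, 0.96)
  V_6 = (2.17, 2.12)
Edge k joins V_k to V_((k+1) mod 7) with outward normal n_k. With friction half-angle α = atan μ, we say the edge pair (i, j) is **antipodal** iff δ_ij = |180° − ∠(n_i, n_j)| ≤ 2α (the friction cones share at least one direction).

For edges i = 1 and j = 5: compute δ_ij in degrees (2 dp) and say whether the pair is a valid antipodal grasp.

α = atan 0.15 = 8.53°;  2α = 17.06°
edge 1: e_1 = (+3.01, -4.90);  n_1 = (-0.8521, -0.5234)
edge 5: e_5 = (-0.92, +1.16);  n_5 = (+0.7835, +0.6214)
∠(n_1, n_5) = 173.14°
δ = |180° − 173.14°| = 6.86°
6.86° ≤ 2α = 17.06°  →  valid

δ = 6.86°, valid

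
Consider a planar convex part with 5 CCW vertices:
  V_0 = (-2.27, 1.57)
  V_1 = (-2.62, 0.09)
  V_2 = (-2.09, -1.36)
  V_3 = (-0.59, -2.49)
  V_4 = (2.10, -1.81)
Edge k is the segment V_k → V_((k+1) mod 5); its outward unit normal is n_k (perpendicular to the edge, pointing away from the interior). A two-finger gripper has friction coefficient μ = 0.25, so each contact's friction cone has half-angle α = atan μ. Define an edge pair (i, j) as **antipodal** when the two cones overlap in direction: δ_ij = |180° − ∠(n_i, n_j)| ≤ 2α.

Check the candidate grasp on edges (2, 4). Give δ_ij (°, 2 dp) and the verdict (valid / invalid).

δ = 0.73°, valid

α = atan 0.25 = 14.04°;  2α = 28.07°
edge 2: e_2 = (+1.50, -1.13);  n_2 = (-0.6017, -0.7987)
edge 4: e_4 = (-4.37, +3.38);  n_4 = (+0.6118, +0.7910)
∠(n_2, n_4) = 179.27°
δ = |180° − 179.27°| = 0.73°
0.73° ≤ 2α = 28.07°  →  valid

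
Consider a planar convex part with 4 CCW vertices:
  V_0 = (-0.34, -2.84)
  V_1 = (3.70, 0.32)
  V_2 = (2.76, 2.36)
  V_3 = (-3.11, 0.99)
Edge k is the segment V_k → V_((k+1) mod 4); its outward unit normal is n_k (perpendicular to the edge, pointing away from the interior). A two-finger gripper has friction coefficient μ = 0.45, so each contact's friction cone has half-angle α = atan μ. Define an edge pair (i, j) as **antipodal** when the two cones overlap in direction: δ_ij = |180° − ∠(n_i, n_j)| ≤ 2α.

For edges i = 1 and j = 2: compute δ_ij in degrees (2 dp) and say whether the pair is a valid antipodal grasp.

α = atan 0.45 = 24.23°;  2α = 48.46°
edge 1: e_1 = (-0.94, +2.04);  n_1 = (+0.9082, +0.4185)
edge 2: e_2 = (-5.87, -1.37);  n_2 = (-0.2273, +0.9738)
∠(n_1, n_2) = 78.40°
δ = |180° − 78.40°| = 101.60°
101.60° > 2α = 48.46°  →  invalid

δ = 101.60°, invalid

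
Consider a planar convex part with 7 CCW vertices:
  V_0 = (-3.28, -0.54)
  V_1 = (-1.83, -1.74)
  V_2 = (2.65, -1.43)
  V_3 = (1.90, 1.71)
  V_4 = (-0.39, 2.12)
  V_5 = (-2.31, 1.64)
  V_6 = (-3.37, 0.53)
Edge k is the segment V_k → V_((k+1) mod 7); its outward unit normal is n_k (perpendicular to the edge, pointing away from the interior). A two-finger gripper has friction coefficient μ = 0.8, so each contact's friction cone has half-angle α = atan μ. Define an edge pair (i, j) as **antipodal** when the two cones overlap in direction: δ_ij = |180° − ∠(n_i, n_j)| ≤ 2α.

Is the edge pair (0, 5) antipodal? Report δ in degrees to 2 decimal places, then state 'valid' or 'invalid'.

δ = 85.93°, invalid

α = atan 0.8 = 38.66°;  2α = 77.32°
edge 0: e_0 = (+1.45, -1.20);  n_0 = (-0.6376, -0.7704)
edge 5: e_5 = (-1.06, -1.11);  n_5 = (-0.7232, +0.6906)
∠(n_0, n_5) = 94.07°
δ = |180° − 94.07°| = 85.93°
85.93° > 2α = 77.32°  →  invalid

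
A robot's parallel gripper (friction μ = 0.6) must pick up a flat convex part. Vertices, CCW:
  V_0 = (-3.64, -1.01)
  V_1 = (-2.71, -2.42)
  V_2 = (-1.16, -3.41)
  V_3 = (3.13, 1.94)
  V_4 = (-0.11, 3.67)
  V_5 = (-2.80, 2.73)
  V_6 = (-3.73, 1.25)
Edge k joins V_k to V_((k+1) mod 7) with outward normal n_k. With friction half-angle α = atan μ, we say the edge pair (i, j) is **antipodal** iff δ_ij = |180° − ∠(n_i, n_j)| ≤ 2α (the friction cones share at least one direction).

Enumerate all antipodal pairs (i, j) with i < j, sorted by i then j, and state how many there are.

count = 7; pairs: (0,3), (1,3), (1,4), (2,4), (2,5), (2,6), (3,6)

α = atan 0.6 = 30.96°;  2α = 61.93°
n_0 = (-0.8348, -0.5506)
n_1 = (-0.5383, -0.8428)
n_2 = (+0.7802, -0.6256)
n_3 = (+0.4710, +0.8821)
n_4 = (-0.3299, +0.9440)
n_5 = (-0.8467, +0.5321)
n_6 = (-0.9992, -0.0398)
  (0,1): δ = 155.97°  ·
  (0,2): δ = 72.13°  ·
  (0,3): δ = 28.49°  ✓
  (0,4): δ = 75.85°  ·
  (0,5): δ = 114.45°  ·
  (0,6): δ = 148.87°  ·
  (1,2): δ = 96.16°  ·
  (1,3): δ = 4.47°  ✓
  (1,4): δ = 51.83°  ✓
  (1,5): δ = 90.42°  ·
  (1,6): δ = 124.85°  ·
  (2,3): δ = 79.37°  ·
  (2,4): δ = 32.01°  ✓
  (2,5): δ = 6.58°  ✓
  (2,6): δ = 41.01°  ✓
  (3,4): δ = 132.64°  ·
  (3,5): δ = 94.04°  ·
  (3,6): δ = 59.62°  ✓
  (4,5): δ = 141.41°  ·
  (4,6): δ = 106.98°  ·
  (5,6): δ = 145.58°  ·
antipodal pairs: 7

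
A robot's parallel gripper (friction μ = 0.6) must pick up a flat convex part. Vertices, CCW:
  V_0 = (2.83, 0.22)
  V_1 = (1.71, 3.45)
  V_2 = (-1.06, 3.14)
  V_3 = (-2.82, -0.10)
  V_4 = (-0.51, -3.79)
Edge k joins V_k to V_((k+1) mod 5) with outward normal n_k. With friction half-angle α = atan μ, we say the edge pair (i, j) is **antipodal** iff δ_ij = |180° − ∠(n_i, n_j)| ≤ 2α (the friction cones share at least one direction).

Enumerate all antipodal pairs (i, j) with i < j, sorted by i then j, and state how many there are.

count = 4; pairs: (0,2), (0,3), (1,4), (2,4)

α = atan 0.6 = 30.96°;  2α = 61.93°
n_0 = (+0.9448, +0.3276)
n_1 = (-0.1112, +0.9938)
n_2 = (-0.8787, +0.4773)
n_3 = (-0.8476, -0.5306)
n_4 = (+0.7684, -0.6400)
  (0,1): δ = 102.74°  ·
  (0,2): δ = 47.64°  ✓
  (0,3): δ = 12.92°  ✓
  (0,4): δ = 121.08°  ·
  (1,2): δ = 124.90°  ·
  (1,3): δ = 64.34°  ·
  (1,4): δ = 43.82°  ✓
  (2,3): δ = 119.44°  ·
  (2,4): δ = 11.28°  ✓
  (3,4): δ = 71.84°  ·
antipodal pairs: 4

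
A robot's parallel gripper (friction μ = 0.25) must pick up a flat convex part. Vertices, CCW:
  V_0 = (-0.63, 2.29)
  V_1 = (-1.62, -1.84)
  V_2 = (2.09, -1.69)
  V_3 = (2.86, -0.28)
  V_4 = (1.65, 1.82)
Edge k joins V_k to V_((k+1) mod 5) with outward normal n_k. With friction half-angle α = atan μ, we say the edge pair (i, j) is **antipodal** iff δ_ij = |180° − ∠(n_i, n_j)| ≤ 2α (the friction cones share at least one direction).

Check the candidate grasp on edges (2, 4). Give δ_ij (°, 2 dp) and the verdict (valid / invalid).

δ = 73.01°, invalid

α = atan 0.25 = 14.04°;  2α = 28.07°
edge 2: e_2 = (+0.77, +1.41);  n_2 = (+0.8777, -0.4793)
edge 4: e_4 = (-2.28, +0.47);  n_4 = (+0.2019, +0.9794)
∠(n_2, n_4) = 106.99°
δ = |180° − 106.99°| = 73.01°
73.01° > 2α = 28.07°  →  invalid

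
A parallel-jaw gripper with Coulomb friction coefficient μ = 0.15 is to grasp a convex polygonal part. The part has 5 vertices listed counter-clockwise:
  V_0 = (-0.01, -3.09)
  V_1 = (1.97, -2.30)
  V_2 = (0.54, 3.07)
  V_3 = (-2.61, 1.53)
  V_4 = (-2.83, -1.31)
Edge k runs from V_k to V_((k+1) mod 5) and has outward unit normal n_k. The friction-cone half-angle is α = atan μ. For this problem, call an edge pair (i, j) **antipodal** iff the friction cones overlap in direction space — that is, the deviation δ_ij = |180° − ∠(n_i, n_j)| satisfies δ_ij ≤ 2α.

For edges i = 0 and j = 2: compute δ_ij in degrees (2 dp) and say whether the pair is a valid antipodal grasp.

δ = 4.30°, valid

α = atan 0.15 = 8.53°;  2α = 17.06°
edge 0: e_0 = (+1.98, +0.79);  n_0 = (+0.3706, -0.9288)
edge 2: e_2 = (-3.15, -1.54);  n_2 = (-0.4392, +0.8984)
∠(n_0, n_2) = 175.70°
δ = |180° − 175.70°| = 4.30°
4.30° ≤ 2α = 17.06°  →  valid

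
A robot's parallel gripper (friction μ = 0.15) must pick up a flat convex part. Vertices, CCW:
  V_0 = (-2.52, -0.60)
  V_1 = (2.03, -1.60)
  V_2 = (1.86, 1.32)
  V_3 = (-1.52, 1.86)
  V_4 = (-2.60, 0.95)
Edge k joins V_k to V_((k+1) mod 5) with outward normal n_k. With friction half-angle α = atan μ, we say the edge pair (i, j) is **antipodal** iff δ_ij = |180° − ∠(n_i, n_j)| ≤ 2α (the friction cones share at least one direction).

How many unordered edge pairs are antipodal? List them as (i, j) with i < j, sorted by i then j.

count = 2; pairs: (0,2), (1,4)

α = atan 0.15 = 8.53°;  2α = 17.06°
n_0 = (-0.2147, -0.9767)
n_1 = (+0.9983, +0.0581)
n_2 = (+0.1578, +0.9875)
n_3 = (-0.6444, +0.7647)
n_4 = (-0.9987, -0.0515)
  (0,1): δ = 74.27°  ·
  (0,2): δ = 3.32°  ✓
  (0,3): δ = 52.51°  ·
  (0,4): δ = 105.35°  ·
  (1,2): δ = 102.41°  ·
  (1,3): δ = 53.21°  ·
  (1,4): δ = 0.38°  ✓
  (2,3): δ = 130.81°  ·
  (2,4): δ = 77.97°  ·
  (3,4): δ = 127.16°  ·
antipodal pairs: 2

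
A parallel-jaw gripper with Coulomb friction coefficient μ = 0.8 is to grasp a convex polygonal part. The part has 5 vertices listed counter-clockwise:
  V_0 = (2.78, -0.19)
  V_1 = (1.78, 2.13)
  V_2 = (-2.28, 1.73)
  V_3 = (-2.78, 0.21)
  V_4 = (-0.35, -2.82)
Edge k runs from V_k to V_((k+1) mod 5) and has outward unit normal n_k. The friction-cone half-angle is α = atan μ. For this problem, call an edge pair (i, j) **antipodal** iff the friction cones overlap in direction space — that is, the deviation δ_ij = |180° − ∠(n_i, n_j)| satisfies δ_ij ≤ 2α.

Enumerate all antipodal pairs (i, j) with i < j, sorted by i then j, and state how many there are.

α = atan 0.8 = 38.66°;  2α = 77.32°
n_0 = (+0.9183, +0.3958)
n_1 = (-0.0980, +0.9952)
n_2 = (-0.9499, +0.3125)
n_3 = (-0.7801, -0.6256)
n_4 = (+0.6433, -0.7656)
  (0,1): δ = 107.69°  ·
  (0,2): δ = 41.53°  ✓
  (0,3): δ = 15.41°  ✓
  (0,4): δ = 106.72°  ·
  (1,2): δ = 113.84°  ·
  (1,3): δ = 56.90°  ✓
  (1,4): δ = 34.41°  ✓
  (2,3): δ = 123.06°  ·
  (2,4): δ = 31.75°  ✓
  (3,4): δ = 88.69°  ·
antipodal pairs: 5

count = 5; pairs: (0,2), (0,3), (1,3), (1,4), (2,4)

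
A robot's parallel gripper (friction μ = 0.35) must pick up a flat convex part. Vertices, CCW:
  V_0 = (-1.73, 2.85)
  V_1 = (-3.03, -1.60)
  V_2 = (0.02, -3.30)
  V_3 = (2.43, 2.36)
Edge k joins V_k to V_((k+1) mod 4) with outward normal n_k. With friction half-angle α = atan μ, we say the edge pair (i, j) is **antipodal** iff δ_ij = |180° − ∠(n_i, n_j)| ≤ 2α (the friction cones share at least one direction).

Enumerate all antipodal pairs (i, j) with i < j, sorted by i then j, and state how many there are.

count = 2; pairs: (0,2), (1,3)

α = atan 0.35 = 19.29°;  2α = 38.58°
n_0 = (-0.9599, +0.2804)
n_1 = (-0.4869, -0.8735)
n_2 = (+0.9201, -0.3918)
n_3 = (+0.1170, +0.9931)
  (0,1): δ = 102.85°  ·
  (0,2): δ = 6.78°  ✓
  (0,3): δ = 99.57°  ·
  (1,2): δ = 83.93°  ·
  (1,3): δ = 22.42°  ✓
  (2,3): δ = 73.65°  ·
antipodal pairs: 2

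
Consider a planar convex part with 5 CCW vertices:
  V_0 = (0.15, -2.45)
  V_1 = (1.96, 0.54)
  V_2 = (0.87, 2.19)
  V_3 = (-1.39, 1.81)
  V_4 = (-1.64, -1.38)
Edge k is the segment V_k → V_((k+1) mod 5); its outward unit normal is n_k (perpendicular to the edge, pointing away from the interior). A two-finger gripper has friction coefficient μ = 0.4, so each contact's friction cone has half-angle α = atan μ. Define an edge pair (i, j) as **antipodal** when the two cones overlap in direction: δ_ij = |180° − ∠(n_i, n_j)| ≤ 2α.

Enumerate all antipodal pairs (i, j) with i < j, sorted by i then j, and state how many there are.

α = atan 0.4 = 21.80°;  2α = 43.60°
n_0 = (+0.8555, -0.5179)
n_1 = (+0.8344, +0.5512)
n_2 = (-0.1658, +0.9862)
n_3 = (-0.9969, +0.0781)
n_4 = (-0.5131, -0.8583)
  (0,1): δ = 115.36°  ·
  (0,2): δ = 49.27°  ·
  (0,3): δ = 26.71°  ✓
  (0,4): δ = 90.32°  ·
  (1,2): δ = 113.90°  ·
  (1,3): δ = 37.93°  ✓
  (1,4): δ = 25.68°  ✓
  (2,3): δ = 104.03°  ·
  (2,4): δ = 40.41°  ✓
  (3,4): δ = 116.39°  ·
antipodal pairs: 4

count = 4; pairs: (0,3), (1,3), (1,4), (2,4)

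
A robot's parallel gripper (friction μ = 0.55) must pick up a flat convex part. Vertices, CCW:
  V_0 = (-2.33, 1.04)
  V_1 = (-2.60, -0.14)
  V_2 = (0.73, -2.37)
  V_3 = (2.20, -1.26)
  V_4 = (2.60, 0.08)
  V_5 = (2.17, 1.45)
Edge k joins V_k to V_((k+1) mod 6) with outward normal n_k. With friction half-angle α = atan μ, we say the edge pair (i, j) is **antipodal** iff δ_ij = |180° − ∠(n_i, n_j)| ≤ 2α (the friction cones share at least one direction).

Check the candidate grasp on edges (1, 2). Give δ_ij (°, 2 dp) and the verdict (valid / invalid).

α = atan 0.55 = 28.81°;  2α = 57.62°
edge 1: e_1 = (+3.33, -2.23);  n_1 = (-0.5564, -0.8309)
edge 2: e_2 = (+1.47, +1.11);  n_2 = (+0.6026, -0.7980)
∠(n_1, n_2) = 70.87°
δ = |180° − 70.87°| = 109.13°
109.13° > 2α = 57.62°  →  invalid

δ = 109.13°, invalid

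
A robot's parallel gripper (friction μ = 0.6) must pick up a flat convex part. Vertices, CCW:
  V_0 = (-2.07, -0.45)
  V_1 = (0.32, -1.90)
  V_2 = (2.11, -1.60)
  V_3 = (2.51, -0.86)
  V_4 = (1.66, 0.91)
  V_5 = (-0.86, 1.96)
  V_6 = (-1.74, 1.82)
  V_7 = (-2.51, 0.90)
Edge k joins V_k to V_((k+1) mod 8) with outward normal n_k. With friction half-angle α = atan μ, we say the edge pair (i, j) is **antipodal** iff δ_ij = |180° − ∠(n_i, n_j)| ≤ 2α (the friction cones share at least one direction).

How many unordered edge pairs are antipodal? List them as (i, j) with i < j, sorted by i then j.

count = 11; pairs: (0,3), (0,4), (0,5), (1,4), (1,5), (1,6), (2,5), (2,6), (2,7), (3,7), (4,7)

α = atan 0.6 = 30.96°;  2α = 61.93°
n_0 = (-0.5187, -0.8550)
n_1 = (+0.1653, -0.9862)
n_2 = (+0.8797, -0.4755)
n_3 = (+0.9014, +0.4329)
n_4 = (+0.3846, +0.9231)
n_5 = (-0.1571, +0.9876)
n_6 = (-0.7669, +0.6418)
n_7 = (-0.9508, -0.3099)
  (0,1): δ = 139.24°  ·
  (0,2): δ = 87.15°  ·
  (0,3): δ = 33.10°  ✓
  (0,4): δ = 8.63°  ✓
  (0,5): δ = 40.28°  ✓
  (0,6): δ = 81.32°  ·
  (0,7): δ = 139.30°  ·
  (1,2): δ = 127.91°  ·
  (1,3): δ = 73.86°  ·
  (1,4): δ = 32.13°  ✓
  (1,5): δ = 0.47°  ✓
  (1,6): δ = 40.56°  ✓
  (1,7): δ = 98.54°  ·
  (2,3): δ = 125.96°  ·
  (2,4): δ = 84.23°  ·
  (2,5): δ = 52.57°  ✓
  (2,6): δ = 11.53°  ✓
  (2,7): δ = 46.45°  ✓
  (3,4): δ = 138.27°  ·
  (3,5): δ = 106.61°  ·
  (3,6): δ = 65.58°  ·
  (3,7): δ = 7.60°  ✓
  (4,5): δ = 148.34°  ·
  (4,6): δ = 107.31°  ·
  (4,7): δ = 49.33°  ✓
  (5,6): δ = 138.97°  ·
  (5,7): δ = 80.99°  ·
  (6,7): δ = 122.02°  ·
antipodal pairs: 11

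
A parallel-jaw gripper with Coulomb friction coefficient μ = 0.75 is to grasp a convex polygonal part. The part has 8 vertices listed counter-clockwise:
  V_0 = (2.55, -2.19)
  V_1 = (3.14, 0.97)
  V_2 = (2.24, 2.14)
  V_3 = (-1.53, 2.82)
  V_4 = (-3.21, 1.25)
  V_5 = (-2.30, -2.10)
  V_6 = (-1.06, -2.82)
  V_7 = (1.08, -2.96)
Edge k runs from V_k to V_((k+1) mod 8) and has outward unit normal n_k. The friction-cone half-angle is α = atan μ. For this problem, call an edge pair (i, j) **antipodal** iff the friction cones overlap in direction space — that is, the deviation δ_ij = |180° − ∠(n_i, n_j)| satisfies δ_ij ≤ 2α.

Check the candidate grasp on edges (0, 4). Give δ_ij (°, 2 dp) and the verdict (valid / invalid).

δ = 25.77°, valid

α = atan 0.75 = 36.87°;  2α = 73.74°
edge 0: e_0 = (+0.59, +3.16);  n_0 = (+0.9830, -0.1835)
edge 4: e_4 = (+0.91, -3.35);  n_4 = (-0.9650, -0.2621)
∠(n_0, n_4) = 154.23°
δ = |180° − 154.23°| = 25.77°
25.77° ≤ 2α = 73.74°  →  valid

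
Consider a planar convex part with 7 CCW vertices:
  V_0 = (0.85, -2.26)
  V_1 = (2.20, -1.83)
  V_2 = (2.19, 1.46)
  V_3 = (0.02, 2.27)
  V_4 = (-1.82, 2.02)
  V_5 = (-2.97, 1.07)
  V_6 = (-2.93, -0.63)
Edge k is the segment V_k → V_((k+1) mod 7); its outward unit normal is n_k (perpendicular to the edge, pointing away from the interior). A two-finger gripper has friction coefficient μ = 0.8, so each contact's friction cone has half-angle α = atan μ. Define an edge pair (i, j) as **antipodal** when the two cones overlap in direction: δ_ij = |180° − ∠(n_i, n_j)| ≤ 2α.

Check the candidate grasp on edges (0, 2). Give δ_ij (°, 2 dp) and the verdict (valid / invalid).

α = atan 0.8 = 38.66°;  2α = 77.32°
edge 0: e_0 = (+1.35, +0.43);  n_0 = (+0.3035, -0.9528)
edge 2: e_2 = (-2.17, +0.81);  n_2 = (+0.3497, +0.9369)
∠(n_0, n_2) = 141.86°
δ = |180° − 141.86°| = 38.14°
38.14° ≤ 2α = 77.32°  →  valid

δ = 38.14°, valid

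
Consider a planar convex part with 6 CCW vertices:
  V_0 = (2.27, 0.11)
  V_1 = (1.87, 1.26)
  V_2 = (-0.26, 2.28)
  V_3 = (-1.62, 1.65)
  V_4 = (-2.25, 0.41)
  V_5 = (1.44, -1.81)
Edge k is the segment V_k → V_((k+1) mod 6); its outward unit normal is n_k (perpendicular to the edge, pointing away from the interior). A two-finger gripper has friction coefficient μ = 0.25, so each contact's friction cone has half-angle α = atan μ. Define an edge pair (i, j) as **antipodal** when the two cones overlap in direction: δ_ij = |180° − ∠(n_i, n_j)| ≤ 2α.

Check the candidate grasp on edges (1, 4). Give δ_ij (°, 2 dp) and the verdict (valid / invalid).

α = atan 0.25 = 14.04°;  2α = 28.07°
edge 1: e_1 = (-2.13, +1.02);  n_1 = (+0.4319, +0.9019)
edge 4: e_4 = (+3.69, -2.22);  n_4 = (-0.5155, -0.8569)
∠(n_1, n_4) = 174.56°
δ = |180° − 174.56°| = 5.44°
5.44° ≤ 2α = 28.07°  →  valid

δ = 5.44°, valid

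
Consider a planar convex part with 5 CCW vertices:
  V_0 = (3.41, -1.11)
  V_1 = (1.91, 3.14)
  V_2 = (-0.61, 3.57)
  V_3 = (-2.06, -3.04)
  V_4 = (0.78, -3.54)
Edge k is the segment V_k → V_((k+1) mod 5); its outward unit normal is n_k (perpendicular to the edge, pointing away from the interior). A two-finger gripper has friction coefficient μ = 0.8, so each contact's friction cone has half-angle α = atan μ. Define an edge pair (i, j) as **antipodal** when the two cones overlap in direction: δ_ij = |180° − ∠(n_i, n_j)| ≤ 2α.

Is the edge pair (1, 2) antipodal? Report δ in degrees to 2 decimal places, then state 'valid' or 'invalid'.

δ = 92.69°, invalid

α = atan 0.8 = 38.66°;  2α = 77.32°
edge 1: e_1 = (-2.52, +0.43);  n_1 = (+0.1682, +0.9858)
edge 2: e_2 = (-1.45, -6.61);  n_2 = (-0.9768, +0.2143)
∠(n_1, n_2) = 87.31°
δ = |180° − 87.31°| = 92.69°
92.69° > 2α = 77.32°  →  invalid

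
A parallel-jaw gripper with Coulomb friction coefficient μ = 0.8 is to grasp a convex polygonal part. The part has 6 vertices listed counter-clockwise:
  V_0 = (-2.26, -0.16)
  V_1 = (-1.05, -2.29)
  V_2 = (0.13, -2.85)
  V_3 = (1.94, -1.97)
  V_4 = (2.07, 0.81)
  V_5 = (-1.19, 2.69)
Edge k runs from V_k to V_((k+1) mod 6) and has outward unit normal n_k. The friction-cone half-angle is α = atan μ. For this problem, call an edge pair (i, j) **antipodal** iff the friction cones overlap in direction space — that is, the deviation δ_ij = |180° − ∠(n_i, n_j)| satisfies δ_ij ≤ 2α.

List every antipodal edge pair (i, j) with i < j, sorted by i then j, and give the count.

α = atan 0.8 = 38.66°;  2α = 77.32°
n_0 = (-0.8695, -0.4939)
n_1 = (-0.4287, -0.9034)
n_2 = (+0.4372, -0.8993)
n_3 = (+0.9989, -0.0467)
n_4 = (+0.4996, +0.8663)
n_5 = (-0.9362, +0.3515)
  (0,1): δ = 144.99°  ·
  (0,2): δ = 93.67°  ·
  (0,3): δ = 32.28°  ✓
  (0,4): δ = 30.43°  ✓
  (0,5): δ = 129.82°  ·
  (1,2): δ = 128.68°  ·
  (1,3): δ = 67.29°  ✓
  (1,4): δ = 4.58°  ✓
  (1,5): δ = 94.81°  ·
  (2,3): δ = 118.61°  ·
  (2,4): δ = 55.90°  ✓
  (2,5): δ = 43.49°  ✓
  (3,4): δ = 117.29°  ·
  (3,5): δ = 17.90°  ✓
  (4,5): δ = 80.61°  ·
antipodal pairs: 7

count = 7; pairs: (0,3), (0,4), (1,3), (1,4), (2,4), (2,5), (3,5)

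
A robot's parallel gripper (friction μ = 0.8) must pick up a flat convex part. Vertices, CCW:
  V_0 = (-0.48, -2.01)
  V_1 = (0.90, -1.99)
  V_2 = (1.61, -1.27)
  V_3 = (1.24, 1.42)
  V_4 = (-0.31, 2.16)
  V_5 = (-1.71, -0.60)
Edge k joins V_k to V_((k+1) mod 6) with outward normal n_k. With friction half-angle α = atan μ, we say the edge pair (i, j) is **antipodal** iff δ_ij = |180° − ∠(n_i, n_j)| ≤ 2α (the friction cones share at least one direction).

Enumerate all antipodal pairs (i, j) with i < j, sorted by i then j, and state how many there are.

count = 7; pairs: (0,3), (0,4), (1,3), (1,4), (2,4), (2,5), (3,5)

α = atan 0.8 = 38.66°;  2α = 77.32°
n_0 = (+0.0145, -0.9999)
n_1 = (+0.7120, -0.7021)
n_2 = (+0.9907, +0.1363)
n_3 = (+0.4308, +0.9024)
n_4 = (-0.8918, +0.4524)
n_5 = (-0.7536, -0.6574)
  (0,1): δ = 135.43°  ·
  (0,2): δ = 83.00°  ·
  (0,3): δ = 26.35°  ✓
  (0,4): δ = 62.27°  ✓
  (0,5): δ = 130.27°  ·
  (1,2): δ = 127.57°  ·
  (1,3): δ = 70.92°  ✓
  (1,4): δ = 17.70°  ✓
  (1,5): δ = 85.70°  ·
  (2,3): δ = 123.35°  ·
  (2,4): δ = 34.73°  ✓
  (2,5): δ = 33.27°  ✓
  (3,4): δ = 91.38°  ·
  (3,5): δ = 23.38°  ✓
  (4,5): δ = 112.00°  ·
antipodal pairs: 7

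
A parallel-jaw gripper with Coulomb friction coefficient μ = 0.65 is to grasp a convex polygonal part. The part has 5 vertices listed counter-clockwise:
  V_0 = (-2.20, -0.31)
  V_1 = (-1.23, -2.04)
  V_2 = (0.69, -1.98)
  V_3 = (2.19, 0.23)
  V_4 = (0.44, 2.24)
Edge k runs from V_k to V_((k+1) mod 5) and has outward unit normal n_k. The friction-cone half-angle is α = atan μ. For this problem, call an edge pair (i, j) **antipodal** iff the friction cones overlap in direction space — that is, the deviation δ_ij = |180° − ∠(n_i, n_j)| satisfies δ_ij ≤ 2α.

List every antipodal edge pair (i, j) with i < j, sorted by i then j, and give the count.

α = atan 0.65 = 33.02°;  2α = 66.05°
n_0 = (-0.8722, -0.4891)
n_1 = (+0.0312, -0.9995)
n_2 = (+0.8274, -0.5616)
n_3 = (+0.7542, +0.6566)
n_4 = (-0.6947, +0.7193)
  (0,1): δ = 117.49°  ·
  (0,2): δ = 63.45°  ✓
  (0,3): δ = 11.77°  ✓
  (0,4): δ = 104.73°  ·
  (1,2): δ = 125.96°  ·
  (1,3): δ = 50.75°  ✓
  (1,4): δ = 42.22°  ✓
  (2,3): δ = 104.79°  ·
  (2,4): δ = 11.83°  ✓
  (3,4): δ = 87.04°  ·
antipodal pairs: 5

count = 5; pairs: (0,2), (0,3), (1,3), (1,4), (2,4)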